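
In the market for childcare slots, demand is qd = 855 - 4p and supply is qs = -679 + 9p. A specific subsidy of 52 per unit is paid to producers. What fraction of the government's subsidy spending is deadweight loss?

Pre-subsidy: 855 - 4p = -679 + 9p gives p* = 118, q* = 383.
With the subsidy, sellers receive ps = pb + 52 for each unit, where pb is the price buyers pay.
Supply in terms of pb becomes qs = -679 + 9(pb + 52) = -211 + 9pb. Setting this equal to demand: 855 - 4pb = -211 + 9pb, so pb = 82.
Sellers receive ps = 82 + 52 = 134; q' = 855 − 4·82 = 527.
ΔCS = ½(383 + 527)(118 − 82) = 16380; ΔPS = ½(383 + 527)(134 − 118) = 7280.
Government spending = 52 × 527 = 27404.
DWL = ½ × 52 × (527 − 383) = 3744; fraction = 3744 / 27404 = 72/527.

DWL / government spending = 72/527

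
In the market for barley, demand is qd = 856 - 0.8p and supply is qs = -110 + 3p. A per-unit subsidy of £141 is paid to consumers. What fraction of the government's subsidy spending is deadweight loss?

Pre-subsidy: 856 - 0.8p = -110 + 3p gives p* = 4830/19, q* = 12400/19.
With the rebate, buyers effectively pay pb = ps − 141, where ps is the price sellers receive.
Demand in terms of ps becomes qd = 856 − 0.8(ps − 141) = 968.8 - 0.8ps. Setting this equal to supply: 968.8 - 0.8ps = -110 + 3ps, so ps = 5394/19.
Buyers pay pb = 5394/19 − 141 = 2715/19; q' = -110 + 3·(5394/19) = 14092/19.
ΔCS = ½(12400/19 + 14092/19)(4830/19 − 2715/19) = 28015290/361; ΔPS = ½(12400/19 + 14092/19)(5394/19 − 4830/19) = 7470744/361.
Government spending = 141 × 14092/19 = 1986972/19.
DWL = ½ × 141 × (14092/19 − 12400/19) = 119286/19; fraction = (119286/19) / (1986972/19) = 423/7046.

DWL / government spending = 423/7046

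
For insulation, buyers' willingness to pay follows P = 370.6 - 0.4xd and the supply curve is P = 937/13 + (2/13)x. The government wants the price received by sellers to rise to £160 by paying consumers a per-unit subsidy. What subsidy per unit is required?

At a seller price of 160, quantity supplied is -468.5 + 6.5·160 = 571.5.
Buyers absorb 571.5 only when they pay Pb = 370.6 − 0.4·571.5 = 142.
s = Ps − Pb = 160 − 142 = 18.

Required subsidy s = £18 per unit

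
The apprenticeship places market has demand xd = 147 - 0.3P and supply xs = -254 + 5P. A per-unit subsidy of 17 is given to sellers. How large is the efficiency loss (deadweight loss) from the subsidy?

Pre-subsidy: 147 - 0.3P = -254 + 5P gives P* = 4010/53, x* = 6588/53.
With the subsidy, sellers receive Ps = Pb + 17 for each unit, where Pb is the price buyers pay.
Supply in terms of Pb becomes xs = -254 + 5(Pb + 17) = -169 + 5Pb. Setting this equal to demand: 147 - 0.3Pb = -169 + 5Pb, so Pb = 3160/53.
Sellers receive Ps = 3160/53 + 17 = 4061/53; x' = 147 − 0.3·(3160/53) = 6843/53.
The subsidy expands output by 6843/53 − 6588/53 = 255/53 past the efficient level; on those units the gap between marginal cost and willingness to pay runs from 0 up to 17.
DWL = ½ × 17 × 255/53 = 4335/106.

Deadweight loss = 4335/106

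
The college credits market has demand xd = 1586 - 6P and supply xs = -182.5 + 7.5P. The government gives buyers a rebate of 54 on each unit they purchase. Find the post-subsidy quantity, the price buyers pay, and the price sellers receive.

Pre-subsidy: 1586 - 6P = -182.5 + 7.5P gives P* = 131, x* = 800.
With the rebate, buyers effectively pay Pb = Ps − 54, where Ps is the price sellers receive.
Demand in terms of Ps becomes xd = 1586 − 6(Ps − 54) = 1910 - 6Ps. Setting this equal to supply: 1910 - 6Ps = -182.5 + 7.5Ps, so Ps = 155.
Buyers pay Pb = 155 − 54 = 101; x' = -182.5 + 7.5·155 = 980.

x' = 980; buyers pay 101; sellers receive 155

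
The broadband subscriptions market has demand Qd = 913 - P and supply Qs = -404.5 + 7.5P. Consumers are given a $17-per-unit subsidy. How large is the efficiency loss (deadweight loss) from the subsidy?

Deadweight loss = $127.5

Pre-subsidy: 913 - P = -404.5 + 7.5P gives P* = 155, Q* = 758.
With the rebate, buyers effectively pay Pb = Ps − 17, where Ps is the price sellers receive.
Demand in terms of Ps becomes Qd = 913 − 1(Ps − 17) = 930 - Ps. Setting this equal to supply: 930 - Ps = -404.5 + 7.5Ps, so Ps = 157.
Buyers pay Pb = 157 − 17 = 140; Q' = -404.5 + 7.5·157 = 773.
The subsidy expands output by 773 − 758 = 15 past the efficient level; on those units the gap between marginal cost and willingness to pay runs from 0 up to 17.
DWL = ½ × 17 × 15 = 127.5.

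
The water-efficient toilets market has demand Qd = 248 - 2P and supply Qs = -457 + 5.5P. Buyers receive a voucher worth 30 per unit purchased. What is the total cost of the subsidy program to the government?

Pre-subsidy: 248 - 2P = -457 + 5.5P gives P* = 94, Q* = 60.
With the rebate, buyers effectively pay Pb = Ps − 30, where Ps is the price sellers receive.
Demand in terms of Ps becomes Qd = 248 − 2(Ps − 30) = 308 - 2Ps. Setting this equal to supply: 308 - 2Ps = -457 + 5.5Ps, so Ps = 102.
Buyers pay Pb = 102 − 30 = 72; Q' = -457 + 5.5·102 = 104.
Government outlay = subsidy × quantity = 30 × 104 = 3120.

Government cost = 3120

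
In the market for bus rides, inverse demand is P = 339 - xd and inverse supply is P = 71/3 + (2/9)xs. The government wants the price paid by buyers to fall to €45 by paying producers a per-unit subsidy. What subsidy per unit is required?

At a buyer price of 45, quantity demanded is 339 − 1·45 = 294.
Sellers supply 294 only when they receive Ps = 71/3 + (2/9)·294 = 89.
s = Ps − Pb = 89 − 45 = 44.

Required subsidy s = €44 per unit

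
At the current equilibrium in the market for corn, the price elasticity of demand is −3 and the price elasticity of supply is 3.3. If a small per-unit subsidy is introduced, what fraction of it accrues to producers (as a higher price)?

For a small subsidy around the equilibrium, the benefit split depends on the relative slopes, which at a point are proportional to the elasticities.
Buyer share = εs/(εs + |εd|) = 3.3/(3.3 + 3) = 11/21; seller share = |εd|/(εs + |εd|) = 10/21.
So producers capture 10/21 of the subsidy.

Producer share = 10/21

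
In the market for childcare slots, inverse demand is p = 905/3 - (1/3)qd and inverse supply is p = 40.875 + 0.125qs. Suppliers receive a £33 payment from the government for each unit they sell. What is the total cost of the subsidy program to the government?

Pre-subsidy: 905/3 - (1/3)q = 40.875 + 0.125q gives q* = 569 and p* = 112.
With the subsidy, sellers receive ps = pb + 33 for each unit, where pb is the price buyers pay.
On the curves, pb = 905/3 - (1/3)q and ps = 40.875 + 0.125q; the wedge ps − pb = 33 gives 40.875 + 0.125q − (905/3 - (1/3)q) = 33, so q' = 641.
Then pb = 905/3 − (1/3)·641 = 88 and ps = 40.875 + 0.125·641 = 121.
Government outlay = subsidy × quantity = 33 × 641 = 21153.

Government cost = £21153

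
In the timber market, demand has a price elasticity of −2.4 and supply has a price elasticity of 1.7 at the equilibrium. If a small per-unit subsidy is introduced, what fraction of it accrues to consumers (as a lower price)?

For a small subsidy around the equilibrium, the benefit split depends on the relative slopes, which at a point are proportional to the elasticities.
Buyer share = εs/(εs + |εd|) = 1.7/(1.7 + 2.4) = 17/41; seller share = |εd|/(εs + |εd|) = 24/41.

Consumer share = 17/41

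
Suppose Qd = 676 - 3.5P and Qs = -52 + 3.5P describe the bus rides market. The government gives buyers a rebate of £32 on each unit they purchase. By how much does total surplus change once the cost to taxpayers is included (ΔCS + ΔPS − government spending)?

Pre-subsidy: 676 - 3.5P = -52 + 3.5P gives P* = 104, Q* = 312.
With the rebate, buyers effectively pay Pb = Ps − 32, where Ps is the price sellers receive.
Demand in terms of Ps becomes Qd = 676 − 3.5(Ps − 32) = 788 - 3.5Ps. Setting this equal to supply: 788 - 3.5Ps = -52 + 3.5Ps, so Ps = 120.
Buyers pay Pb = 120 − 32 = 88; Q' = -52 + 3.5·120 = 368.
ΔCS = ½(312 + 368)(104 − 88) = 5440; ΔPS = ½(312 + 368)(120 − 104) = 5440.
Government spending = 32 × 368 = 11776.
Net change = 5440 + 5440 − 11776 = -896. The loss equals the DWL triangle ½·32·56.

Net change in total surplus = -£896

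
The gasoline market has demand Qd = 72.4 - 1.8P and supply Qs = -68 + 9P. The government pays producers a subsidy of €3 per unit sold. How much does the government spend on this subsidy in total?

Pre-subsidy: 72.4 - 1.8P = -68 + 9P gives P* = 13, Q* = 49.
With the subsidy, sellers receive Ps = Pb + 3 for each unit, where Pb is the price buyers pay.
Supply in terms of Pb becomes Qs = -68 + 9(Pb + 3) = -41 + 9Pb. Setting this equal to demand: 72.4 - 1.8Pb = -41 + 9Pb, so Pb = 10.5.
Sellers receive Ps = 10.5 + 3 = 13.5; Q' = 72.4 − 1.8·10.5 = 53.5.
Government outlay = subsidy × quantity = 3 × 53.5 = 160.5.

Government cost = €160.5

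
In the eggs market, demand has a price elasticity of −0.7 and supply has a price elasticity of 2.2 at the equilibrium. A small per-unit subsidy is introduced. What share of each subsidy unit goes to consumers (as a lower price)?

Consumer share = 22/29

For a small subsidy around the equilibrium, the benefit split depends on the relative slopes, which at a point are proportional to the elasticities.
Buyer share = εs/(εs + |εd|) = 2.2/(2.2 + 0.7) = 22/29; seller share = |εd|/(εs + |εd|) = 7/29.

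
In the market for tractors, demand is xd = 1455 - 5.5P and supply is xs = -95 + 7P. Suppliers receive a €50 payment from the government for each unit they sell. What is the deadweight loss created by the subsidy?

Pre-subsidy: 1455 - 5.5P = -95 + 7P gives P* = 124, x* = 773.
With the subsidy, sellers receive Ps = Pb + 50 for each unit, where Pb is the price buyers pay.
Supply in terms of Pb becomes xs = -95 + 7(Pb + 50) = 255 + 7Pb. Setting this equal to demand: 1455 - 5.5Pb = 255 + 7Pb, so Pb = 96.
Sellers receive Ps = 96 + 50 = 146; x' = 1455 − 5.5·96 = 927.
The subsidy expands output by 927 − 773 = 154 past the efficient level; on those units the gap between marginal cost and willingness to pay runs from 0 up to 50.
DWL = ½ × 50 × 154 = 3850.

Deadweight loss = €3850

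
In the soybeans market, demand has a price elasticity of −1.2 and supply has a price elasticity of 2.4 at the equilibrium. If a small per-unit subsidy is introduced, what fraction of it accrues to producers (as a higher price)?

Producer share = 1/3

For a small subsidy around the equilibrium, the benefit split depends on the relative slopes, which at a point are proportional to the elasticities.
Buyer share = εs/(εs + |εd|) = 2.4/(2.4 + 1.2) = 2/3; seller share = |εd|/(εs + |εd|) = 1/3.
So producers capture 1/3 of the subsidy.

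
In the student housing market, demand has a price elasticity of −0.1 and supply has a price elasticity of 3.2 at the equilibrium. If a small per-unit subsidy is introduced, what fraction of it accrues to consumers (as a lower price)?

For a small subsidy around the equilibrium, the benefit split depends on the relative slopes, which at a point are proportional to the elasticities.
Buyer share = εs/(εs + |εd|) = 3.2/(3.2 + 0.1) = 32/33; seller share = |εd|/(εs + |εd|) = 1/33.

Consumer share = 32/33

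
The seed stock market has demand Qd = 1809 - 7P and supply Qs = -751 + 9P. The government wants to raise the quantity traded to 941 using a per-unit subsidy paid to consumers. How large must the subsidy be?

Required subsidy s = 64 per unit

At Q = 941, invert demand for the buyer price: Pb = (1809 − 941)/7 = 124; invert supply for the seller price: Ps = (941 − (-751))/9 = 188.
The subsidy must fill the gap: s = Ps − Pb = 188 − 124 = 64.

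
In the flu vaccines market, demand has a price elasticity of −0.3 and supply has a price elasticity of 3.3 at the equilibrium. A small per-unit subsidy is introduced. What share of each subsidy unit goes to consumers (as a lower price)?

For a small subsidy around the equilibrium, the benefit split depends on the relative slopes, which at a point are proportional to the elasticities.
Buyer share = εs/(εs + |εd|) = 3.3/(3.3 + 0.3) = 11/12; seller share = |εd|/(εs + |εd|) = 1/12.

Consumer share = 11/12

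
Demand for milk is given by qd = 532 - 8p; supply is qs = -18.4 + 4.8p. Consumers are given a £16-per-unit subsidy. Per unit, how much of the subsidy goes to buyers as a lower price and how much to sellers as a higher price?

Buyers gain £6 per unit; sellers gain £10 per unit

Pre-subsidy: 532 - 8p = -18.4 + 4.8p gives p* = 43, q* = 188.
With the rebate, buyers effectively pay pb = ps − 16, where ps is the price sellers receive.
Demand in terms of ps becomes qd = 532 − 8(ps − 16) = 660 - 8ps. Setting this equal to supply: 660 - 8ps = -18.4 + 4.8ps, so ps = 53.
Buyers pay pb = 53 − 16 = 37; q' = -18.4 + 4.8·53 = 236.
Buyers' price falls by p* − pb = 43 − 37 = 6; sellers' price rises by ps − p* = 53 − 43 = 10.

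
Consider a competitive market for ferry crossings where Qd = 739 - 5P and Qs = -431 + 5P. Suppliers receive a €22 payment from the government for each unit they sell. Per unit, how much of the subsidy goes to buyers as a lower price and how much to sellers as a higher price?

Pre-subsidy: 739 - 5P = -431 + 5P gives P* = 117, Q* = 154.
With the subsidy, sellers receive Ps = Pb + 22 for each unit, where Pb is the price buyers pay.
Supply in terms of Pb becomes Qs = -431 + 5(Pb + 22) = -321 + 5Pb. Setting this equal to demand: 739 - 5Pb = -321 + 5Pb, so Pb = 106.
Sellers receive Ps = 106 + 22 = 128; Q' = 739 − 5·106 = 209.
Buyers' price falls by P* − Pb = 117 − 106 = 11; sellers' price rises by Ps − P* = 128 − 117 = 11.

Buyers gain €11 per unit; sellers gain €11 per unit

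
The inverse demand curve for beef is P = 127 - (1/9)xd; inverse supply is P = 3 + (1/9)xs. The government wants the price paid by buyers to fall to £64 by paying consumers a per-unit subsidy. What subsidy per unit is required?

At a buyer price of 64, quantity demanded is 1143 − 9·64 = 567.
Sellers supply 567 only when they receive Ps = 3 + (1/9)·567 = 66.
s = Ps − Pb = 66 − 64 = 2.

Required subsidy s = £2 per unit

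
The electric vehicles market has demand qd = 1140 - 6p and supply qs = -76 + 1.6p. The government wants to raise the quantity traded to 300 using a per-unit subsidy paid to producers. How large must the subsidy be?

At q = 300, invert demand for the buyer price: pb = (1140 − 300)/6 = 140; invert supply for the seller price: ps = (300 − (-76))/1.6 = 235.
The subsidy must fill the gap: s = ps − pb = 235 − 140 = 95.

Required subsidy s = 95 per unit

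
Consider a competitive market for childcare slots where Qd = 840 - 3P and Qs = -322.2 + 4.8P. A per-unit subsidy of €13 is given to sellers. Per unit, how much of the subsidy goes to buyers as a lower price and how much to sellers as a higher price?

Pre-subsidy: 840 - 3P = -322.2 + 4.8P gives P* = 149, Q* = 393.
With the subsidy, sellers receive Ps = Pb + 13 for each unit, where Pb is the price buyers pay.
Supply in terms of Pb becomes Qs = -322.2 + 4.8(Pb + 13) = -259.8 + 4.8Pb. Setting this equal to demand: 840 - 3Pb = -259.8 + 4.8Pb, so Pb = 141.
Sellers receive Ps = 141 + 13 = 154; Q' = 840 − 3·141 = 417.
Buyers' price falls by P* − Pb = 149 − 141 = 8; sellers' price rises by Ps − P* = 154 − 149 = 5.

Buyers gain €8 per unit; sellers gain €5 per unit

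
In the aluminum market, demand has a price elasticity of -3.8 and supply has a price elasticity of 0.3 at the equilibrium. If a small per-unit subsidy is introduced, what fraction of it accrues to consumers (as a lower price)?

Consumer share = 3/41

For a small subsidy around the equilibrium, the benefit split depends on the relative slopes, which at a point are proportional to the elasticities.
Buyer share = εs/(εs + |εd|) = 0.3/(0.3 + 3.8) = 3/41; seller share = |εd|/(εs + |εd|) = 38/41.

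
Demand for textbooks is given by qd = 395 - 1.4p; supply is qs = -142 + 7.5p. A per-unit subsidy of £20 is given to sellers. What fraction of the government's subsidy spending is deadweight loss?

DWL / government spending = 1050/29737

Pre-subsidy: 395 - 1.4p = -142 + 7.5p gives p* = 5370/89, q* = 27637/89.
With the subsidy, sellers receive ps = pb + 20 for each unit, where pb is the price buyers pay.
Supply in terms of pb becomes qs = -142 + 7.5(pb + 20) = 8 + 7.5pb. Setting this equal to demand: 395 - 1.4pb = 8 + 7.5pb, so pb = 3870/89.
Sellers receive ps = 3870/89 + 20 = 5650/89; q' = 395 − 1.4·(3870/89) = 29737/89.
ΔCS = ½(27637/89 + 29737/89)(5370/89 − 3870/89) = 43030500/7921; ΔPS = ½(27637/89 + 29737/89)(5650/89 − 5370/89) = 8032360/7921.
Government spending = 20 × 29737/89 = 594740/89.
DWL = ½ × 20 × (29737/89 − 27637/89) = 21000/89; fraction = (21000/89) / (594740/89) = 1050/29737.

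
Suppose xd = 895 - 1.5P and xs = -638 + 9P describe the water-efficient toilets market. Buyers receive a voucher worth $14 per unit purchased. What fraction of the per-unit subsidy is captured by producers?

Pre-subsidy: 895 - 1.5P = -638 + 9P gives P* = 146, x* = 676.
With the rebate, buyers effectively pay Pb = Ps − 14, where Ps is the price sellers receive.
Demand in terms of Ps becomes xd = 895 − 1.5(Ps − 14) = 916 - 1.5Ps. Setting this equal to supply: 916 - 1.5Ps = -638 + 9Ps, so Ps = 148.
Buyers pay Pb = 148 − 14 = 134; x' = -638 + 9·148 = 694.
Buyers' price falls by P* − Pb = 146 − 134 = 12; sellers' price rises by Ps − P* = 148 − 146 = 2.
So producers capture 2/14 = 1/7 of each unit of subsidy.

Producer share = 1/7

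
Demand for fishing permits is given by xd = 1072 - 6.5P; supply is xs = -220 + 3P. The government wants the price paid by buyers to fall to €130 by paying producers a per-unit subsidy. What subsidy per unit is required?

Required subsidy s = €19 per unit

At a buyer price of 130, quantity demanded is 1072 − 6.5·130 = 227.
Sellers supply 227 only when they receive Ps with -220 + 3·Ps = 227, i.e. Ps = 149.
s = Ps − Pb = 149 − 130 = 19.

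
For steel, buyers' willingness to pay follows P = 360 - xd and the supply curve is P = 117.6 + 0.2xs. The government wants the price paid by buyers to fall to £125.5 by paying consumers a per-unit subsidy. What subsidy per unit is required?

At a buyer price of 125.5, quantity demanded is 360 − 1·125.5 = 234.5.
Sellers supply 234.5 only when they receive Ps = 117.6 + 0.2·234.5 = 164.5.
s = Ps − Pb = 164.5 − 125.5 = 39.

Required subsidy s = £39 per unit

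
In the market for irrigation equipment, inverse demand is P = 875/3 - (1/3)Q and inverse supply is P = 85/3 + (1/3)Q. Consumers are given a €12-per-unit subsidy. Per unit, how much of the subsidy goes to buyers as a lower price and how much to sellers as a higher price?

Pre-subsidy: 875/3 - (1/3)Q = 85/3 + (1/3)Q gives Q* = 395 and P* = 160.
With the rebate, buyers effectively pay Pb = Ps − 12, where Ps is the price sellers receive.
On the curves, Pb = 875/3 - (1/3)Q and Ps = 85/3 + (1/3)Q; the wedge Ps − Pb = 12 gives 85/3 + (1/3)Q − (875/3 - (1/3)Q) = 12, so Q' = 413.
Then Pb = 875/3 − (1/3)·413 = 154 and Ps = 85/3 + (1/3)·413 = 166.
Buyers' price falls by P* − Pb = 160 − 154 = 6; sellers' price rises by Ps − P* = 166 − 160 = 6.

Buyers gain €6 per unit; sellers gain €6 per unit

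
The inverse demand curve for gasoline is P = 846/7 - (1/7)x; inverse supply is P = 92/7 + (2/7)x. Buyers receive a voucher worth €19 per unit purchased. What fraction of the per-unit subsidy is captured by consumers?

Pre-subsidy: 846/7 - (1/7)x = 92/7 + (2/7)x gives x* = 754/3 and P* = 1784/21.
With the rebate, buyers effectively pay Pb = Ps − 19, where Ps is the price sellers receive.
On the curves, Pb = 846/7 - (1/7)x and Ps = 92/7 + (2/7)x; the wedge Ps − Pb = 19 gives 92/7 + (2/7)x − (846/7 - (1/7)x) = 19, so x' = 887/3.
Then Pb = 846/7 − (1/7)·(887/3) = 1651/21 and Ps = 92/7 + (2/7)·(887/3) = 2050/21.
Buyers' price falls by P* − Pb = 1784/21 − 1651/21 = 19/3; sellers' price rises by Ps − P* = 2050/21 − 1784/21 = 38/3.
So consumers capture (19/3)/19 = 1/3 of each unit of subsidy.

Consumer share = 1/3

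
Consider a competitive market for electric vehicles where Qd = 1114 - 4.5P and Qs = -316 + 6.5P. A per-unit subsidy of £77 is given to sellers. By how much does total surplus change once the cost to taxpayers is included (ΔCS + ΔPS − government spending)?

Net change in total surplus = -£7882.875

Pre-subsidy: 1114 - 4.5P = -316 + 6.5P gives P* = 130, Q* = 529.
With the subsidy, sellers receive Ps = Pb + 77 for each unit, where Pb is the price buyers pay.
Supply in terms of Pb becomes Qs = -316 + 6.5(Pb + 77) = 184.5 + 6.5Pb. Setting this equal to demand: 1114 - 4.5Pb = 184.5 + 6.5Pb, so Pb = 84.5.
Sellers receive Ps = 84.5 + 77 = 161.5; Q' = 1114 − 4.5·84.5 = 733.75.
ΔCS = ½(529 + 733.75)(130 − 84.5) = 28727.5625; ΔPS = ½(529 + 733.75)(161.5 − 130) = 19888.3125.
Government spending = 77 × 733.75 = 56498.75.
Net change = 28727.5625 + 19888.3125 − 56498.75 = -7882.875. The loss equals the DWL triangle ½·77·204.75.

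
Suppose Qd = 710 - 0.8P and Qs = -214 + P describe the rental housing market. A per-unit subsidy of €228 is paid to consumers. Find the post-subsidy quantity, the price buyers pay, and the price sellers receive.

Pre-subsidy: 710 - 0.8P = -214 + P gives P* = 1540/3, Q* = 898/3.
With the rebate, buyers effectively pay Pb = Ps − 228, where Ps is the price sellers receive.
Demand in terms of Ps becomes Qd = 710 − 0.8(Ps − 228) = 892.4 - 0.8Ps. Setting this equal to supply: 892.4 - 0.8Ps = -214 + Ps, so Ps = 1844/3.
Buyers pay Pb = 1844/3 − 228 = 1160/3; Q' = -214 + 1·(1844/3) = 1202/3.

Q' = 1202/3; buyers pay 1160/3; sellers receive 1844/3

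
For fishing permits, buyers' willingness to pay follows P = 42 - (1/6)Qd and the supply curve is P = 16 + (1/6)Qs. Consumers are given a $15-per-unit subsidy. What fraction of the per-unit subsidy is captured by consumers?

Pre-subsidy: 42 - (1/6)Q = 16 + (1/6)Q gives Q* = 78 and P* = 29.
With the rebate, buyers effectively pay Pb = Ps − 15, where Ps is the price sellers receive.
On the curves, Pb = 42 - (1/6)Q and Ps = 16 + (1/6)Q; the wedge Ps − Pb = 15 gives 16 + (1/6)Q − (42 - (1/6)Q) = 15, so Q' = 123.
Then Pb = 42 − (1/6)·123 = 21.5 and Ps = 16 + (1/6)·123 = 36.5.
Buyers' price falls by P* − Pb = 29 − 21.5 = 7.5; sellers' price rises by Ps − P* = 36.5 − 29 = 7.5.
So consumers capture 7.5/15 = 0.5 of each unit of subsidy.

Consumer share = 0.5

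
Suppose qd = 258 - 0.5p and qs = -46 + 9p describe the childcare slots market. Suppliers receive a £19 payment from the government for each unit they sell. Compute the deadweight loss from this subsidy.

Deadweight loss = £85.5

Pre-subsidy: 258 - 0.5p = -46 + 9p gives p* = 32, q* = 242.
With the subsidy, sellers receive ps = pb + 19 for each unit, where pb is the price buyers pay.
Supply in terms of pb becomes qs = -46 + 9(pb + 19) = 125 + 9pb. Setting this equal to demand: 258 - 0.5pb = 125 + 9pb, so pb = 14.
Sellers receive ps = 14 + 19 = 33; q' = 258 − 0.5·14 = 251.
The subsidy expands output by 251 − 242 = 9 past the efficient level; on those units the gap between marginal cost and willingness to pay runs from 0 up to 19.
DWL = ½ × 19 × 9 = 85.5.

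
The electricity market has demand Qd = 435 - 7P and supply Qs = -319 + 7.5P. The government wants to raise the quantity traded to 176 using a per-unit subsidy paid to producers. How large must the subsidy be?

Required subsidy s = 29 per unit

At Q = 176, invert demand for the buyer price: Pb = (435 − 176)/7 = 37; invert supply for the seller price: Ps = (176 − (-319))/7.5 = 66.
The subsidy must fill the gap: s = Ps − Pb = 66 − 37 = 29.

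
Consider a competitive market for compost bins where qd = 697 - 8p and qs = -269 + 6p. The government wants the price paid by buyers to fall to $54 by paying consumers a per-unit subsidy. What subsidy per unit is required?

Required subsidy s = $35 per unit

At a buyer price of 54, quantity demanded is 697 − 8·54 = 265.
Sellers supply 265 only when they receive ps with -269 + 6·ps = 265, i.e. ps = 89.
s = ps − pb = 89 − 54 = 35.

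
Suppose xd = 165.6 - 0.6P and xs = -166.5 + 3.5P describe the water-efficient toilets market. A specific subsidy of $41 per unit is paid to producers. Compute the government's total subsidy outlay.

Government cost = $5658

Pre-subsidy: 165.6 - 0.6P = -166.5 + 3.5P gives P* = 81, x* = 117.
With the subsidy, sellers receive Ps = Pb + 41 for each unit, where Pb is the price buyers pay.
Supply in terms of Pb becomes xs = -166.5 + 3.5(Pb + 41) = -23 + 3.5Pb. Setting this equal to demand: 165.6 - 0.6Pb = -23 + 3.5Pb, so Pb = 46.
Sellers receive Ps = 46 + 41 = 87; x' = 165.6 − 0.6·46 = 138.
Government outlay = subsidy × quantity = 41 × 138 = 5658.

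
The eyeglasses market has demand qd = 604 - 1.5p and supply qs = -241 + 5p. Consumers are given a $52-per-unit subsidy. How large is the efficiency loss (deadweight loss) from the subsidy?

Deadweight loss = $1560

Pre-subsidy: 604 - 1.5p = -241 + 5p gives p* = 130, q* = 409.
With the rebate, buyers effectively pay pb = ps − 52, where ps is the price sellers receive.
Demand in terms of ps becomes qd = 604 − 1.5(ps − 52) = 682 - 1.5ps. Setting this equal to supply: 682 - 1.5ps = -241 + 5ps, so ps = 142.
Buyers pay pb = 142 − 52 = 90; q' = -241 + 5·142 = 469.
The subsidy expands output by 469 − 409 = 60 past the efficient level; on those units the gap between marginal cost and willingness to pay runs from 0 up to 52.
DWL = ½ × 52 × 60 = 1560.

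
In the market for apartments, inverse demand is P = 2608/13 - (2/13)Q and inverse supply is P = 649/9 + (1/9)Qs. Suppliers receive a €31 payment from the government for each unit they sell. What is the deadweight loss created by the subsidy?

Pre-subsidy: 2608/13 - (2/13)Q = 649/9 + (1/9)Q gives Q* = 485 and P* = 126.
With the subsidy, sellers receive Ps = Pb + 31 for each unit, where Pb is the price buyers pay.
On the curves, Pb = 2608/13 - (2/13)Q and Ps = 649/9 + (1/9)Q; the wedge Ps − Pb = 31 gives 649/9 + (1/9)Q − (2608/13 - (2/13)Q) = 31, so Q' = 602.
Then Pb = 2608/13 − (2/13)·602 = 108 and Ps = 649/9 + (1/9)·602 = 139.
The subsidy expands output by 602 − 485 = 117 past the efficient level; on those units the gap between marginal cost and willingness to pay runs from 0 up to 31.
DWL = ½ × 31 × 117 = 1813.5.

Deadweight loss = €1813.5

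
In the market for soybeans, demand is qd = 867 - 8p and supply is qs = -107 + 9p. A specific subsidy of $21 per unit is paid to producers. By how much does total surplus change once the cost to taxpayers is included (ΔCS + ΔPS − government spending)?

Pre-subsidy: 867 - 8p = -107 + 9p gives p* = 974/17, q* = 6947/17.
With the subsidy, sellers receive ps = pb + 21 for each unit, where pb is the price buyers pay.
Supply in terms of pb becomes qs = -107 + 9(pb + 21) = 82 + 9pb. Setting this equal to demand: 867 - 8pb = 82 + 9pb, so pb = 785/17.
Sellers receive ps = 785/17 + 21 = 1142/17; q' = 867 − 8·(785/17) = 8459/17.
ΔCS = ½(6947/17 + 8459/17)(974/17 − 785/17) = 1455867/289; ΔPS = ½(6947/17 + 8459/17)(1142/17 − 974/17) = 1294104/289.
Government spending = 21 × 8459/17 = 177639/17.
Net change = 1455867/289 + 1294104/289 − 177639/17 = -15876/17. The loss equals the DWL triangle ½·21·1512/17.

Net change in total surplus = -15876/17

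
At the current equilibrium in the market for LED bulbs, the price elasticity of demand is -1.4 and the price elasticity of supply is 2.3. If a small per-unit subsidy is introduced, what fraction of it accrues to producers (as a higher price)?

For a small subsidy around the equilibrium, the benefit split depends on the relative slopes, which at a point are proportional to the elasticities.
Buyer share = εs/(εs + |εd|) = 2.3/(2.3 + 1.4) = 23/37; seller share = |εd|/(εs + |εd|) = 14/37.
So producers capture 14/37 of the subsidy.

Producer share = 14/37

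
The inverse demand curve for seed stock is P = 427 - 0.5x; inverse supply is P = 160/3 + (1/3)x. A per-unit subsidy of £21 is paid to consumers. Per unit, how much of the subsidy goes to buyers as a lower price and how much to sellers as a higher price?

Pre-subsidy: 427 - 0.5x = 160/3 + (1/3)x gives x* = 448.4 and P* = 202.8.
With the rebate, buyers effectively pay Pb = Ps − 21, where Ps is the price sellers receive.
On the curves, Pb = 427 - 0.5x and Ps = 160/3 + (1/3)x; the wedge Ps − Pb = 21 gives 160/3 + (1/3)x − (427 - 0.5x) = 21, so x' = 473.6.
Then Pb = 427 − 0.5·473.6 = 190.2 and Ps = 160/3 + (1/3)·473.6 = 211.2.
Buyers' price falls by P* − Pb = 202.8 − 190.2 = 12.6; sellers' price rises by Ps − P* = 211.2 − 202.8 = 8.4.

Buyers gain £12.6 per unit; sellers gain £8.4 per unit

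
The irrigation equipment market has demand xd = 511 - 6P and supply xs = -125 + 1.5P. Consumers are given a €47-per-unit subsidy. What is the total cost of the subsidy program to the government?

Government cost = €2754.2

Pre-subsidy: 511 - 6P = -125 + 1.5P gives P* = 84.8, x* = 2.2.
With the rebate, buyers effectively pay Pb = Ps − 47, where Ps is the price sellers receive.
Demand in terms of Ps becomes xd = 511 − 6(Ps − 47) = 793 - 6Ps. Setting this equal to supply: 793 - 6Ps = -125 + 1.5Ps, so Ps = 122.4.
Buyers pay Pb = 122.4 − 47 = 75.4; x' = -125 + 1.5·122.4 = 58.6.
Government outlay = subsidy × quantity = 47 × 58.6 = 2754.2.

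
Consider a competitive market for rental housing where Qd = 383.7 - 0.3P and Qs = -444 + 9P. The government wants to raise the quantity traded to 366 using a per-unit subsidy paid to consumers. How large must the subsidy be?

At Q = 366, invert demand for the buyer price: Pb = (383.7 − 366)/0.3 = 59; invert supply for the seller price: Ps = (366 − (-444))/9 = 90.
The subsidy must fill the gap: s = Ps − Pb = 90 − 59 = 31.

Required subsidy s = 31 per unit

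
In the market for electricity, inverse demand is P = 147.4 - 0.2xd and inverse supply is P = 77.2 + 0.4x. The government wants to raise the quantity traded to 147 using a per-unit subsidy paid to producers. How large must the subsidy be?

Required subsidy s = 18 per unit

At x = 147, from the demand curve buyers pay Pb = 147.4 − 0.2·147 = 118; from the supply curve sellers need Ps = 77.2 + 0.4·147 = 136.
The subsidy must fill the gap: s = Ps − Pb = 136 − 118 = 18.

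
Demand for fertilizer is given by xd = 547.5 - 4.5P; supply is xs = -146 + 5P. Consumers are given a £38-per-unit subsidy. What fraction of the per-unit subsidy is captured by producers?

Producer share = 9/19

Pre-subsidy: 547.5 - 4.5P = -146 + 5P gives P* = 73, x* = 219.
With the rebate, buyers effectively pay Pb = Ps − 38, where Ps is the price sellers receive.
Demand in terms of Ps becomes xd = 547.5 − 4.5(Ps − 38) = 718.5 - 4.5Ps. Setting this equal to supply: 718.5 - 4.5Ps = -146 + 5Ps, so Ps = 91.
Buyers pay Pb = 91 − 38 = 53; x' = -146 + 5·91 = 309.
Buyers' price falls by P* − Pb = 73 − 53 = 20; sellers' price rises by Ps − P* = 91 − 73 = 18.
So producers capture 18/38 = 9/19 of each unit of subsidy.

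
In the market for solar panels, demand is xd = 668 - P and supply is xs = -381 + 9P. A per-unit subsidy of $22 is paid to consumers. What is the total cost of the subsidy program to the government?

Government cost = $12823.8

Pre-subsidy: 668 - P = -381 + 9P gives P* = 104.9, x* = 563.1.
With the rebate, buyers effectively pay Pb = Ps − 22, where Ps is the price sellers receive.
Demand in terms of Ps becomes xd = 668 − 1(Ps − 22) = 690 - Ps. Setting this equal to supply: 690 - Ps = -381 + 9Ps, so Ps = 107.1.
Buyers pay Pb = 107.1 − 22 = 85.1; x' = -381 + 9·107.1 = 582.9.
Government outlay = subsidy × quantity = 22 × 582.9 = 12823.8.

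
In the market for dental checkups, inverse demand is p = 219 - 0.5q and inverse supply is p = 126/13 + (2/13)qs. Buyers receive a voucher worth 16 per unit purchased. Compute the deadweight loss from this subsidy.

Pre-subsidy: 219 - 0.5q = 126/13 + (2/13)q gives q* = 5442/17 and p* = 1002/17.
With the rebate, buyers effectively pay pb = ps − 16, where ps is the price sellers receive.
On the curves, pb = 219 - 0.5q and ps = 126/13 + (2/13)q; the wedge ps − pb = 16 gives 126/13 + (2/13)q − (219 - 0.5q) = 16, so q' = 5858/17.
Then pb = 219 − 0.5·(5858/17) = 794/17 and ps = 126/13 + (2/13)·(5858/17) = 1066/17.
The subsidy expands output by 5858/17 − 5442/17 = 416/17 past the efficient level; on those units the gap between marginal cost and willingness to pay runs from 0 up to 16.
DWL = ½ × 16 × 416/17 = 3328/17.

Deadweight loss = 3328/17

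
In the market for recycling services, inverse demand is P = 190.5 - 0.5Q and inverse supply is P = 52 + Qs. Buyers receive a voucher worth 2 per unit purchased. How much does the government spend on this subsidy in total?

Government cost = 562/3

Pre-subsidy: 190.5 - 0.5Q = 52 + Q gives Q* = 277/3 and P* = 433/3.
With the rebate, buyers effectively pay Pb = Ps − 2, where Ps is the price sellers receive.
On the curves, Pb = 190.5 - 0.5Q and Ps = 52 + Q; the wedge Ps − Pb = 2 gives 52 + Q − (190.5 - 0.5Q) = 2, so Q' = 281/3.
Then Pb = 190.5 − 0.5·(281/3) = 431/3 and Ps = 52 + 1·(281/3) = 437/3.
Government outlay = subsidy × quantity = 2 × 281/3 = 562/3.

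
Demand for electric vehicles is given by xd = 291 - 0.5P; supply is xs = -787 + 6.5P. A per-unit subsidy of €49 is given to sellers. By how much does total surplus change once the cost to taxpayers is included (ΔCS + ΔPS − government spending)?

Net change in total surplus = -€557.375

Pre-subsidy: 291 - 0.5P = -787 + 6.5P gives P* = 154, x* = 214.
With the subsidy, sellers receive Ps = Pb + 49 for each unit, where Pb is the price buyers pay.
Supply in terms of Pb becomes xs = -787 + 6.5(Pb + 49) = -468.5 + 6.5Pb. Setting this equal to demand: 291 - 0.5Pb = -468.5 + 6.5Pb, so Pb = 108.5.
Sellers receive Ps = 108.5 + 49 = 157.5; x' = 291 − 0.5·108.5 = 236.75.
ΔCS = ½(214 + 236.75)(154 − 108.5) = 10254.5625; ΔPS = ½(214 + 236.75)(157.5 − 154) = 788.8125.
Government spending = 49 × 236.75 = 11600.75.
Net change = 10254.5625 + 788.8125 − 11600.75 = -557.375. The loss equals the DWL triangle ½·49·22.75.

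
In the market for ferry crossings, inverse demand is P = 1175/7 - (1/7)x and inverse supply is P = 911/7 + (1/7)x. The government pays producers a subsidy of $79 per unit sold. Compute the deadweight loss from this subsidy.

Deadweight loss = $10921.75

Pre-subsidy: 1175/7 - (1/7)x = 911/7 + (1/7)x gives x* = 132 and P* = 149.
With the subsidy, sellers receive Ps = Pb + 79 for each unit, where Pb is the price buyers pay.
On the curves, Pb = 1175/7 - (1/7)x and Ps = 911/7 + (1/7)x; the wedge Ps − Pb = 79 gives 911/7 + (1/7)x − (1175/7 - (1/7)x) = 79, so x' = 408.5.
Then Pb = 1175/7 − (1/7)·408.5 = 109.5 and Ps = 911/7 + (1/7)·408.5 = 188.5.
The subsidy expands output by 408.5 − 132 = 276.5 past the efficient level; on those units the gap between marginal cost and willingness to pay runs from 0 up to 79.
DWL = ½ × 79 × 276.5 = 10921.75.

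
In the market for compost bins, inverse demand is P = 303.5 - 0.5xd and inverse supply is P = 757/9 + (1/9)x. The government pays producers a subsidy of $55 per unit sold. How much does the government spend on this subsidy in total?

Pre-subsidy: 303.5 - 0.5x = 757/9 + (1/9)x gives x* = 359 and P* = 124.
With the subsidy, sellers receive Ps = Pb + 55 for each unit, where Pb is the price buyers pay.
On the curves, Pb = 303.5 - 0.5x and Ps = 757/9 + (1/9)x; the wedge Ps − Pb = 55 gives 757/9 + (1/9)x − (303.5 - 0.5x) = 55, so x' = 449.
Then Pb = 303.5 − 0.5·449 = 79 and Ps = 757/9 + (1/9)·449 = 134.
Government outlay = subsidy × quantity = 55 × 449 = 24695.

Government cost = $24695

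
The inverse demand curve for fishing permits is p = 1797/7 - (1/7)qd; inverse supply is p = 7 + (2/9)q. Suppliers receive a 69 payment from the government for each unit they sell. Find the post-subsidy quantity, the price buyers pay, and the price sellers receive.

q' = 873; buyers pay 132; sellers receive 201

Pre-subsidy: 1797/7 - (1/7)q = 7 + (2/9)q gives q* = 684 and p* = 159.
With the subsidy, sellers receive ps = pb + 69 for each unit, where pb is the price buyers pay.
On the curves, pb = 1797/7 - (1/7)q and ps = 7 + (2/9)q; the wedge ps − pb = 69 gives 7 + (2/9)q − (1797/7 - (1/7)q) = 69, so q' = 873.
Then pb = 1797/7 − (1/7)·873 = 132 and ps = 7 + (2/9)·873 = 201.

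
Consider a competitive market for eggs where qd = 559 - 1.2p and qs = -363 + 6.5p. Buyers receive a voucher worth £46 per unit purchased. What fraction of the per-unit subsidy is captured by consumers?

Consumer share = 65/77

Pre-subsidy: 559 - 1.2p = -363 + 6.5p gives p* = 9220/77, q* = 31979/77.
With the rebate, buyers effectively pay pb = ps − 46, where ps is the price sellers receive.
Demand in terms of ps becomes qd = 559 − 1.2(ps − 46) = 614.2 - 1.2ps. Setting this equal to supply: 614.2 - 1.2ps = -363 + 6.5ps, so ps = 1396/11.
Buyers pay pb = 1396/11 − 46 = 890/11; q' = -363 + 6.5·(1396/11) = 5081/11.
Buyers' price falls by p* − pb = 9220/77 − 890/11 = 2990/77; sellers' price rises by ps − p* = 1396/11 − 9220/77 = 552/77.
So consumers capture (2990/77)/46 = 65/77 of each unit of subsidy.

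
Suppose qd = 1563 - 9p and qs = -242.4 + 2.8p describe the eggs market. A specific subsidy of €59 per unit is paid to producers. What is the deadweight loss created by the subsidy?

Deadweight loss = €3717

Pre-subsidy: 1563 - 9p = -242.4 + 2.8p gives p* = 153, q* = 186.
With the subsidy, sellers receive ps = pb + 59 for each unit, where pb is the price buyers pay.
Supply in terms of pb becomes qs = -242.4 + 2.8(pb + 59) = -77.2 + 2.8pb. Setting this equal to demand: 1563 - 9pb = -77.2 + 2.8pb, so pb = 139.
Sellers receive ps = 139 + 59 = 198; q' = 1563 − 9·139 = 312.
The subsidy expands output by 312 − 186 = 126 past the efficient level; on those units the gap between marginal cost and willingness to pay runs from 0 up to 59.
DWL = ½ × 59 × 126 = 3717.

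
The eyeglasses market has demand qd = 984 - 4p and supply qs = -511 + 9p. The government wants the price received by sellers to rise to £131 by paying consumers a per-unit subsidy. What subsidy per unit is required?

At a seller price of 131, quantity supplied is -511 + 9·131 = 668.
Buyers absorb 668 only when they pay pb with 984 − 4·pb = 668, i.e. pb = 79.
s = ps − pb = 131 − 79 = 52.

Required subsidy s = £52 per unit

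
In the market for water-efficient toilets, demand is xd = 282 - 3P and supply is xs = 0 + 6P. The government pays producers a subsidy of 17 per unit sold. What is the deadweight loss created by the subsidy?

Deadweight loss = 289

Pre-subsidy: 282 - 3P = 0 + 6P gives P* = 94/3, x* = 188.
With the subsidy, sellers receive Ps = Pb + 17 for each unit, where Pb is the price buyers pay.
Supply in terms of Pb becomes xs = 0 + 6(Pb + 17) = 102 + 6Pb. Setting this equal to demand: 282 - 3Pb = 102 + 6Pb, so Pb = 20.
Sellers receive Ps = 20 + 17 = 37; x' = 282 − 3·20 = 222.
The subsidy expands output by 222 − 188 = 34 past the efficient level; on those units the gap between marginal cost and willingness to pay runs from 0 up to 17.
DWL = ½ × 17 × 34 = 289.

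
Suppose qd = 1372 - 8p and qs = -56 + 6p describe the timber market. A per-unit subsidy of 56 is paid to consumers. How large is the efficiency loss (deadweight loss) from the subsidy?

Deadweight loss = 5376

Pre-subsidy: 1372 - 8p = -56 + 6p gives p* = 102, q* = 556.
With the rebate, buyers effectively pay pb = ps − 56, where ps is the price sellers receive.
Demand in terms of ps becomes qd = 1372 − 8(ps − 56) = 1820 - 8ps. Setting this equal to supply: 1820 - 8ps = -56 + 6ps, so ps = 134.
Buyers pay pb = 134 − 56 = 78; q' = -56 + 6·134 = 748.
The subsidy expands output by 748 − 556 = 192 past the efficient level; on those units the gap between marginal cost and willingness to pay runs from 0 up to 56.
DWL = ½ × 56 × 192 = 5376.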